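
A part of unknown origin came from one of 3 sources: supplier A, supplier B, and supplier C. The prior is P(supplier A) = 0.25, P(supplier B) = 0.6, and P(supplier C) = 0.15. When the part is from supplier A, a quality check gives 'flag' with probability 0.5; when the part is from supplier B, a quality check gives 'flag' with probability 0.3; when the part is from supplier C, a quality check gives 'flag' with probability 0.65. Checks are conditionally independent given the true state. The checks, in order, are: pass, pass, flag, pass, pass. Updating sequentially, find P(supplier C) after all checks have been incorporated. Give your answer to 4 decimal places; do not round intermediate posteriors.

Each posterior becomes the prior for the next update.
After 'pass': normaliser = 0.5·0.2500 + 0.7·0.6000 + 0.35·0.1500; P(supplier A) ≈ 0.2092, P(supplier B) ≈ 0.7029, P(supplier C) ≈ 0.0879
After 'pass': normaliser = 0.5·0.2092 + 0.7·0.7029 + 0.35·0.0879; P(supplier A) ≈ 0.1667, P(supplier B) ≈ 0.7843, P(supplier C) ≈ 0.0490
After 'flag': normaliser = 0.5·0.1667 + 0.3·0.7843 + 0.65·0.0490; P(supplier A) ≈ 0.2378, P(supplier B) ≈ 0.6713, P(supplier C) ≈ 0.0909
After 'pass': normaliser = 0.5·0.2378 + 0.7·0.6713 + 0.35·0.0909; P(supplier A) ≈ 0.1916, P(supplier B) ≈ 0.7571, P(supplier C) ≈ 0.0513
After 'pass': normaliser = 0.5·0.1916 + 0.7·0.7571 + 0.35·0.0513; P(supplier A) ≈ 0.1488, P(supplier B) ≈ 0.8233, P(supplier C) ≈ 0.0279

0.0279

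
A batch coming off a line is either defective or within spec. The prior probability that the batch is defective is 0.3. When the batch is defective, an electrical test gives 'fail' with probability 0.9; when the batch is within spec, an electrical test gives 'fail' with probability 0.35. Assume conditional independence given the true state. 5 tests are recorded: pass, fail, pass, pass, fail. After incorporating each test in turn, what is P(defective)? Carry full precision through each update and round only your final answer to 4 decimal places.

0.0102

After 'pass': P(defective) = 0.1·0.3000 / (0.1·0.3000 + 0.65·0.7000) ≈ 0.0619
After 'fail': P(defective) = 0.9·0.0619 / (0.9·0.0619 + 0.35·0.9381) ≈ 0.1450
After 'pass': P(defective) = 0.1·0.1450 / (0.1·0.1450 + 0.65·0.8550) ≈ 0.0254
After 'pass': P(defective) = 0.1·0.0254 / (0.1·0.0254 + 0.65·0.9746) ≈ 0.0040
After 'fail': P(defective) = 0.9·0.0040 / (0.9·0.0040 + 0.35·0.9960) ≈ 0.0102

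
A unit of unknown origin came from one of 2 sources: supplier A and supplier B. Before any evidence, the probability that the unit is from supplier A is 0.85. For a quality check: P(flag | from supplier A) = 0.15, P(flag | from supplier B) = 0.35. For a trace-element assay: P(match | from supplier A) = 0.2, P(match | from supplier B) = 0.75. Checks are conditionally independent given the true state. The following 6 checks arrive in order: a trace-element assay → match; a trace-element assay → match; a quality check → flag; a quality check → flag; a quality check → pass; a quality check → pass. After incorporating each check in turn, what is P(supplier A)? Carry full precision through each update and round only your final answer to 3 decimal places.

0.112

Apply Bayes' rule sequentially, carrying P(supplier A) forward.
After a trace-element assay='match': P(supplier A) = 0.2·0.8500 / (0.2·0.8500 + 0.75·0.1500) ≈ 0.6018
After a trace-element assay='match': P(supplier A) = 0.2·0.6018 / (0.2·0.6018 + 0.75·0.3982) ≈ 0.2872
After a quality check='flag': P(supplier A) = 0.15·0.2872 / (0.15·0.2872 + 0.35·0.7128) ≈ 0.1473
After a quality check='flag': P(supplier A) = 0.15·0.1473 / (0.15·0.1473 + 0.35·0.8527) ≈ 0.0689
After a quality check='pass': P(supplier A) = 0.85·0.0689 / (0.85·0.0689 + 0.65·0.9311) ≈ 0.0882
After a quality check='pass': P(supplier A) = 0.85·0.0882 / (0.85·0.0882 + 0.65·0.9118) ≈ 0.1123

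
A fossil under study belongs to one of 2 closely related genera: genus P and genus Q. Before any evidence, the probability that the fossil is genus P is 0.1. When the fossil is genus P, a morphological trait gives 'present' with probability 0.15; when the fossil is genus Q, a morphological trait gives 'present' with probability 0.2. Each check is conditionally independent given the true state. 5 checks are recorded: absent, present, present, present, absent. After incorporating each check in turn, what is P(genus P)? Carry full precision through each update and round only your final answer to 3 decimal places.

0.050

After 'absent': P(genus P) = 0.85·0.1000 / (0.85·0.1000 + 0.8·0.9000) ≈ 0.1056
After 'present': P(genus P) = 0.15·0.1056 / (0.15·0.1056 + 0.2·0.8944) ≈ 0.0813
After 'present': P(genus P) = 0.15·0.0813 / (0.15·0.0813 + 0.2·0.9187) ≈ 0.0623
After 'present': P(genus P) = 0.15·0.0623 / (0.15·0.0623 + 0.2·0.9377) ≈ 0.0474
After 'absent': P(genus P) = 0.85·0.0474 / (0.85·0.0474 + 0.8·0.9526) ≈ 0.0503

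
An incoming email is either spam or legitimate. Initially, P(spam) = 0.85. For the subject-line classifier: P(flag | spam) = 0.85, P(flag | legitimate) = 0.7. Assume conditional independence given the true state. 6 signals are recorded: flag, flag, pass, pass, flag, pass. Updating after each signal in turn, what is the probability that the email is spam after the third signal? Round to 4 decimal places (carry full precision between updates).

After 'flag': P(spam) = 0.85·0.8500 / (0.85·0.8500 + 0.7·0.1500) ≈ 0.8731
After 'flag': P(spam) = 0.85·0.8731 / (0.85·0.8731 + 0.7·0.1269) ≈ 0.8931
After 'pass': P(spam) = 0.15·0.8931 / (0.15·0.8931 + 0.3·0.1069) ≈ 0.8069

0.8069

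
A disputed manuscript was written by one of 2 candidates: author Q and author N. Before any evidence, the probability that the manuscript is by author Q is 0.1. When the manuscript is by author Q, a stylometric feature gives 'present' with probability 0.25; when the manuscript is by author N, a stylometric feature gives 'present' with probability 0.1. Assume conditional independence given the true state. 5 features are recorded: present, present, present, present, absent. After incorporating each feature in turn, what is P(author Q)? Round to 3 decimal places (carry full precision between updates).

0.783

After 'present': P(author Q) = 0.25·0.1000 / (0.25·0.1000 + 0.1·0.9000) ≈ 0.2174
After 'present': P(author Q) = 0.25·0.2174 / (0.25·0.2174 + 0.1·0.7826) ≈ 0.4098
After 'present': P(author Q) = 0.25·0.4098 / (0.25·0.4098 + 0.1·0.5902) ≈ 0.6345
After 'present': P(author Q) = 0.25·0.6345 / (0.25·0.6345 + 0.1·0.3655) ≈ 0.8127
After 'absent': P(author Q) = 0.75·0.8127 / (0.75·0.8127 + 0.9·0.1873) ≈ 0.7834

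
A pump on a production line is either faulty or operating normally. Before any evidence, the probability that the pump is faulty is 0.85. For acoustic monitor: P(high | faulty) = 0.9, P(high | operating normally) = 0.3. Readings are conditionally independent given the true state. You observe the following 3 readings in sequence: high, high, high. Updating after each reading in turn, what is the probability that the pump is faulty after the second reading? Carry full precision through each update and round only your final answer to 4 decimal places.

After 'high': P(faulty) = 0.9·0.8500 / (0.9·0.8500 + 0.3·0.1500) ≈ 0.9444
After 'high': P(faulty) = 0.9·0.9444 / (0.9·0.9444 + 0.3·0.0556) ≈ 0.9808

0.9808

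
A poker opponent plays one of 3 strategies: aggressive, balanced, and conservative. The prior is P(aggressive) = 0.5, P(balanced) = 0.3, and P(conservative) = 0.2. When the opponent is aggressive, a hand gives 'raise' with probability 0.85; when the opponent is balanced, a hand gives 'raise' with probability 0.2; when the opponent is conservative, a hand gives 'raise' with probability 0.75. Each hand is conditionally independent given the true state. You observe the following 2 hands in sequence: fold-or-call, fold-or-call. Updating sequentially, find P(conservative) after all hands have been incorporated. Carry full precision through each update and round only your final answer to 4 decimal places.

After 'fold-or-call': normaliser = 0.15·0.5000 + 0.8·0.3000 + 0.25·0.2000; P(aggressive) ≈ 0.2055, P(balanced) ≈ 0.6575, P(conservative) ≈ 0.1370
After 'fold-or-call': normaliser = 0.15·0.2055 + 0.8·0.6575 + 0.25·0.1370; P(aggressive) ≈ 0.0521, P(balanced) ≈ 0.8899, P(conservative) ≈ 0.0579

0.0579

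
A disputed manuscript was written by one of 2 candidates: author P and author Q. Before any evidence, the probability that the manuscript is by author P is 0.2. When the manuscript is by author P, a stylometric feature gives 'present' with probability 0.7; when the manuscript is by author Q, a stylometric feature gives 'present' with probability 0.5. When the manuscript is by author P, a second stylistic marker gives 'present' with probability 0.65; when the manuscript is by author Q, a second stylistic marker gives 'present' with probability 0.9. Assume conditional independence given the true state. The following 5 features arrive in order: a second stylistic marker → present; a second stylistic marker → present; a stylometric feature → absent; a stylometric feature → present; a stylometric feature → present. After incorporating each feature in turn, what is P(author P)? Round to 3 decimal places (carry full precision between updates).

Each posterior becomes the prior for the next update.
After a second stylistic marker='present': P(author P) = 0.65·0.2000 / (0.65·0.2000 + 0.9·0.8000) ≈ 0.1529
After a second stylistic marker='present': P(author P) = 0.65·0.1529 / (0.65·0.1529 + 0.9·0.8471) ≈ 0.1154
After a stylometric feature='absent': P(author P) = 0.3·0.1154 / (0.3·0.1154 + 0.5·0.8846) ≈ 0.0726
After a stylometric feature='present': P(author P) = 0.7·0.0726 / (0.7·0.0726 + 0.5·0.9274) ≈ 0.0987
After a stylometric feature='present': P(author P) = 0.7·0.0987 / (0.7·0.0987 + 0.5·0.9013) ≈ 0.1330

0.133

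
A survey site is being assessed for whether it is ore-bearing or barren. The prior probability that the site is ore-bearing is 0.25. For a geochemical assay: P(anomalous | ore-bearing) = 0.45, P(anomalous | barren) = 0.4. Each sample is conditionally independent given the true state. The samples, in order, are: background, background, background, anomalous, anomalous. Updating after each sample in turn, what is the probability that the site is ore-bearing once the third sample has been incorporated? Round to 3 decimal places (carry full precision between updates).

0.204

After 'background': P(ore) = 0.55·0.2500 / (0.55·0.2500 + 0.6·0.7500) ≈ 0.2340
After 'background': P(ore) = 0.55·0.2340 / (0.55·0.2340 + 0.6·0.7660) ≈ 0.2188
After 'background': P(ore) = 0.55·0.2188 / (0.55·0.2188 + 0.6·0.7812) ≈ 0.2043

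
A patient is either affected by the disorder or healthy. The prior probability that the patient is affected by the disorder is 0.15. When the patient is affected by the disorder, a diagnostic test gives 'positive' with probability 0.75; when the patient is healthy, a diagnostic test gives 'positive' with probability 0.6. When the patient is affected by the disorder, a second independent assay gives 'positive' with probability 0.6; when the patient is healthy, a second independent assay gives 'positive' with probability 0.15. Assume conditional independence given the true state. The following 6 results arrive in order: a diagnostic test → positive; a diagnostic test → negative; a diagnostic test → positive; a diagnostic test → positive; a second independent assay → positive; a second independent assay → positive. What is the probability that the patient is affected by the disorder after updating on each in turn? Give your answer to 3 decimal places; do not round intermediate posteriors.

0.775

After a diagnostic test='positive': P(affected) = 0.75·0.1500 / (0.75·0.1500 + 0.6·0.8500) ≈ 0.1807
After a diagnostic test='negative': P(affected) = 0.25·0.1807 / (0.25·0.1807 + 0.4·0.8193) ≈ 0.1212
After a diagnostic test='positive': P(affected) = 0.75·0.1212 / (0.75·0.1212 + 0.6·0.8788) ≈ 0.1470
After a diagnostic test='positive': P(affected) = 0.75·0.1470 / (0.75·0.1470 + 0.6·0.8530) ≈ 0.1772
After a second independent assay='positive': P(affected) = 0.6·0.1772 / (0.6·0.1772 + 0.15·0.8228) ≈ 0.4628
After a second independent assay='positive': P(affected) = 0.6·0.4628 / (0.6·0.4628 + 0.15·0.5372) ≈ 0.7751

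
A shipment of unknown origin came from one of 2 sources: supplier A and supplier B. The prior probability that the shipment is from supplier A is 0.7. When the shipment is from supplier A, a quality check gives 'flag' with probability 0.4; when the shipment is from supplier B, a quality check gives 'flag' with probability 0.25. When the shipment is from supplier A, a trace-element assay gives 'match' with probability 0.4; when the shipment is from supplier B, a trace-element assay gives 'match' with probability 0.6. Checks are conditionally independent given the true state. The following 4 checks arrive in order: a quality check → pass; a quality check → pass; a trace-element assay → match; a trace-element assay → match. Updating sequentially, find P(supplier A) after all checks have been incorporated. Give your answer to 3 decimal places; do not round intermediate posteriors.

After a quality check='pass': P(supplier A) = 0.6·0.7000 / (0.6·0.7000 + 0.75·0.3000) ≈ 0.6512
After a quality check='pass': P(supplier A) = 0.6·0.6512 / (0.6·0.6512 + 0.75·0.3488) ≈ 0.5989
After a trace-element assay='match': P(supplier A) = 0.4·0.5989 / (0.4·0.5989 + 0.6·0.4011) ≈ 0.4989
After a trace-element assay='match': P(supplier A) = 0.4·0.4989 / (0.4·0.4989 + 0.6·0.5011) ≈ 0.3989

0.399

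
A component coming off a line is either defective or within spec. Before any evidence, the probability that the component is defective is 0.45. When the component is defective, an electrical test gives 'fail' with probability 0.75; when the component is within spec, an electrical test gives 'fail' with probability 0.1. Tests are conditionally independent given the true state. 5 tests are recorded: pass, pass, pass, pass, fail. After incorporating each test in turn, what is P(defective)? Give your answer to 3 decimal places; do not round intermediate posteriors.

After 'pass': P(defective) = 0.25·0.4500 / (0.25·0.4500 + 0.9·0.5500) ≈ 0.1852
After 'pass': P(defective) = 0.25·0.1852 / (0.25·0.1852 + 0.9·0.8148) ≈ 0.0594
After 'pass': P(defective) = 0.25·0.0594 / (0.25·0.0594 + 0.9·0.9406) ≈ 0.0172
After 'pass': P(defective) = 0.25·0.0172 / (0.25·0.0172 + 0.9·0.9828) ≈ 0.0048
After 'fail': P(defective) = 0.75·0.0048 / (0.75·0.0048 + 0.1·0.9952) ≈ 0.0352

0.035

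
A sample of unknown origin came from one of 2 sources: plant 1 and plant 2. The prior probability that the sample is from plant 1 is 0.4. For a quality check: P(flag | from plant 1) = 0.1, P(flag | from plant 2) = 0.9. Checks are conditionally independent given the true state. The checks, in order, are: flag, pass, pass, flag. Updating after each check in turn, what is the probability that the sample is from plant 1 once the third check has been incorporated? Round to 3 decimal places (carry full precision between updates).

0.857

After 'flag': P(plant 1) = 0.1·0.4000 / (0.1·0.4000 + 0.9·0.6000) ≈ 0.0690
After 'pass': P(plant 1) = 0.9·0.0690 / (0.9·0.0690 + 0.1·0.9310) ≈ 0.4000
After 'pass': P(plant 1) = 0.9·0.4000 / (0.9·0.4000 + 0.1·0.6000) ≈ 0.8571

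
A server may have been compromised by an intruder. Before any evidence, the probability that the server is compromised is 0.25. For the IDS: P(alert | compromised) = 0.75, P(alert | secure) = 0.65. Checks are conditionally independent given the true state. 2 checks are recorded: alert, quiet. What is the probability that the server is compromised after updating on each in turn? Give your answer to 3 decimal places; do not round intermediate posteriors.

Each posterior becomes the prior for the next update.
After 'alert': P(compromised) = 0.75·0.2500 / (0.75·0.2500 + 0.65·0.7500) ≈ 0.2778
After 'quiet': P(compromised) = 0.25·0.2778 / (0.25·0.2778 + 0.35·0.7222) ≈ 0.2155

0.216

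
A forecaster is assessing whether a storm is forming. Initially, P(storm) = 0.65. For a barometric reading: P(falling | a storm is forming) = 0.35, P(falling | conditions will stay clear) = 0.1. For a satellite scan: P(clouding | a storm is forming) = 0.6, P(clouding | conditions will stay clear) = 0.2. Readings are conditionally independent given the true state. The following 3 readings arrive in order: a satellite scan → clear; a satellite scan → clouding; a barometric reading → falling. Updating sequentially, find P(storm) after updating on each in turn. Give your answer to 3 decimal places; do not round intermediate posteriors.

0.907

After a satellite scan='clear': P(storm) = 0.4·0.6500 / (0.4·0.6500 + 0.8·0.3500) ≈ 0.4815
After a satellite scan='clouding': P(storm) = 0.6·0.4815 / (0.6·0.4815 + 0.2·0.5185) ≈ 0.7358
After a barometric reading='falling': P(storm) = 0.35·0.7358 / (0.35·0.7358 + 0.1·0.2642) ≈ 0.9070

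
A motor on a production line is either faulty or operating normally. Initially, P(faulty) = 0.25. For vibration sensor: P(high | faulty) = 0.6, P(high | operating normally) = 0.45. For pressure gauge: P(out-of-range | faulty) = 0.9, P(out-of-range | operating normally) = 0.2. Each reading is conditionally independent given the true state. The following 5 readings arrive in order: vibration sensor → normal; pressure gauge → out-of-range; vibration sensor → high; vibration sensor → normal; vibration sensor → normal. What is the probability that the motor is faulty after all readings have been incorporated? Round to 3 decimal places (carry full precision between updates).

Each posterior becomes the prior for the next update.
After vibration sensor='normal': P(faulty) = 0.4·0.2500 / (0.4·0.2500 + 0.55·0.7500) ≈ 0.1951
After pressure gauge='out-of-range': P(faulty) = 0.9·0.1951 / (0.9·0.1951 + 0.2·0.8049) ≈ 0.5217
After vibration sensor='high': P(faulty) = 0.6·0.5217 / (0.6·0.5217 + 0.45·0.4783) ≈ 0.5926
After vibration sensor='normal': P(faulty) = 0.4·0.5926 / (0.4·0.5926 + 0.55·0.4074) ≈ 0.5141
After vibration sensor='normal': P(faulty) = 0.4·0.5141 / (0.4·0.5141 + 0.55·0.4859) ≈ 0.4348

0.435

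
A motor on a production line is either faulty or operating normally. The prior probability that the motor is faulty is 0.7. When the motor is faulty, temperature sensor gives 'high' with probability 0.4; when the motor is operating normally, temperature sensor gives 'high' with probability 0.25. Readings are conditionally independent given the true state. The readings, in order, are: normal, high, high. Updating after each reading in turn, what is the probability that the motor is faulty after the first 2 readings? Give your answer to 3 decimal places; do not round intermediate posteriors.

0.749

After 'normal': P(faulty) = 0.6·0.7000 / (0.6·0.7000 + 0.75·0.3000) ≈ 0.6512
After 'high': P(faulty) = 0.4·0.6512 / (0.4·0.6512 + 0.25·0.3488) ≈ 0.7492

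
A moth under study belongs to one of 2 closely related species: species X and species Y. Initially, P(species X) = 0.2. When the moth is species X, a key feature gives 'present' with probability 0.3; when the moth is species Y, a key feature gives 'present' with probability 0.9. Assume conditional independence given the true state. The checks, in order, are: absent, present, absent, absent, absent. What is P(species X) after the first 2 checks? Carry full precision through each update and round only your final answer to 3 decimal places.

0.368

After 'absent': P(species X) = 0.7·0.2000 / (0.7·0.2000 + 0.1·0.8000) ≈ 0.6364
After 'present': P(species X) = 0.3·0.6364 / (0.3·0.6364 + 0.9·0.3636) ≈ 0.3684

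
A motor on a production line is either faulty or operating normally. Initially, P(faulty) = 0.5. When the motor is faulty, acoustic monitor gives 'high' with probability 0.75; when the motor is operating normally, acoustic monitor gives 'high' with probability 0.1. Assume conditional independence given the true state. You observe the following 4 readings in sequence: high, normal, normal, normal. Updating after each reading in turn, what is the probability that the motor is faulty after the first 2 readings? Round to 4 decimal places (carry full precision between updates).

0.6757

Each posterior becomes the prior for the next update.
After 'high': P(faulty) = 0.75·0.5000 / (0.75·0.5000 + 0.1·0.5000) ≈ 0.8824
After 'normal': P(faulty) = 0.25·0.8824 / (0.25·0.8824 + 0.9·0.1176) ≈ 0.6757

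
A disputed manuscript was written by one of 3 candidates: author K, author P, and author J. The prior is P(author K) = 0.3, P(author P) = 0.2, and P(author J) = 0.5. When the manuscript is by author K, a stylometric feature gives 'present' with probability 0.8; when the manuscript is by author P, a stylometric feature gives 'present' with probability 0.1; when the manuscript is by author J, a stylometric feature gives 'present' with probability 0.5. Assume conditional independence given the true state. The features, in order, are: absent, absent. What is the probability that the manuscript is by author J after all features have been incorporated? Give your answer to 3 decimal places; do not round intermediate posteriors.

0.418

After 'absent': normaliser = 0.2·0.3000 + 0.9·0.2000 + 0.5·0.5000; P(author K) ≈ 0.1224, P(author P) ≈ 0.3673, P(author J) ≈ 0.5102
After 'absent': normaliser = 0.2·0.1224 + 0.9·0.3673 + 0.5·0.5102; P(author K) ≈ 0.0401, P(author P) ≈ 0.5418, P(author J) ≈ 0.4181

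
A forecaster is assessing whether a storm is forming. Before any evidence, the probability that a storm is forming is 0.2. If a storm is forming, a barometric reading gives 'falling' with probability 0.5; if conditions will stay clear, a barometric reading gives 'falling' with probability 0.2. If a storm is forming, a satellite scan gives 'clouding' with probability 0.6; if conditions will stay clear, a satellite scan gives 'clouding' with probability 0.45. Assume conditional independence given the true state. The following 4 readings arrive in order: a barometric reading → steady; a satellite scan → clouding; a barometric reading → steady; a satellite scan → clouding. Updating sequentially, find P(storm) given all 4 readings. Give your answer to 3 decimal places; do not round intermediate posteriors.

0.148

After a barometric reading='steady': P(storm) = 0.5·0.2000 / (0.5·0.2000 + 0.8·0.8000) ≈ 0.1351
After a satellite scan='clouding': P(storm) = 0.6·0.1351 / (0.6·0.1351 + 0.45·0.8649) ≈ 0.1724
After a barometric reading='steady': P(storm) = 0.5·0.1724 / (0.5·0.1724 + 0.8·0.8276) ≈ 0.1152
After a satellite scan='clouding': P(storm) = 0.6·0.1152 / (0.6·0.1152 + 0.45·0.8848) ≈ 0.1479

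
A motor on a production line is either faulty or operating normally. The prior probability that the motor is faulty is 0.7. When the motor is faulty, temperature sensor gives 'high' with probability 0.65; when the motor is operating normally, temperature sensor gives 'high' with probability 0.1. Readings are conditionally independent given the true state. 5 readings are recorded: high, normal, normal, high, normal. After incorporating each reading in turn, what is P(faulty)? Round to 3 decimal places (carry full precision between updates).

0.853

Apply Bayes' rule sequentially, carrying P(faulty) forward.
After 'high': P(faulty) = 0.65·0.7000 / (0.65·0.7000 + 0.1·0.3000) ≈ 0.9381
After 'normal': P(faulty) = 0.35·0.9381 / (0.35·0.9381 + 0.9·0.0619) ≈ 0.8550
After 'normal': P(faulty) = 0.35·0.8550 / (0.35·0.8550 + 0.9·0.1450) ≈ 0.6964
After 'high': P(faulty) = 0.65·0.6964 / (0.65·0.6964 + 0.1·0.3036) ≈ 0.9371
After 'normal': P(faulty) = 0.35·0.9371 / (0.35·0.9371 + 0.9·0.0629) ≈ 0.8529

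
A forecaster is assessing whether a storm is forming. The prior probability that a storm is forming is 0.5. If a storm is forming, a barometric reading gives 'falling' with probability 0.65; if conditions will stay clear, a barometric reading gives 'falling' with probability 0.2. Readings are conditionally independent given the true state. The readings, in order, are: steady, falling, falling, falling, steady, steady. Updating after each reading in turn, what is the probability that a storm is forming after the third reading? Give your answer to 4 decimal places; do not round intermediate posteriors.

0.8221

After 'steady': P(storm) = 0.35·0.5000 / (0.35·0.5000 + 0.8·0.5000) ≈ 0.3043
After 'falling': P(storm) = 0.65·0.3043 / (0.65·0.3043 + 0.2·0.6957) ≈ 0.5871
After 'falling': P(storm) = 0.65·0.5871 / (0.65·0.5871 + 0.2·0.4129) ≈ 0.8221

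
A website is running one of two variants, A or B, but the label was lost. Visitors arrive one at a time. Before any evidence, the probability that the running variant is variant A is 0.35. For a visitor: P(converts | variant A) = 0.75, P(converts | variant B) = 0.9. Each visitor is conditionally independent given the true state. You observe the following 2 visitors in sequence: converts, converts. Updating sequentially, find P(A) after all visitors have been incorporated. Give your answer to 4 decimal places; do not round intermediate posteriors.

After 'converts': P(A) = 0.75·0.3500 / (0.75·0.3500 + 0.9·0.6500) ≈ 0.3097
After 'converts': P(A) = 0.75·0.3097 / (0.75·0.3097 + 0.9·0.6903) ≈ 0.2722

0.2722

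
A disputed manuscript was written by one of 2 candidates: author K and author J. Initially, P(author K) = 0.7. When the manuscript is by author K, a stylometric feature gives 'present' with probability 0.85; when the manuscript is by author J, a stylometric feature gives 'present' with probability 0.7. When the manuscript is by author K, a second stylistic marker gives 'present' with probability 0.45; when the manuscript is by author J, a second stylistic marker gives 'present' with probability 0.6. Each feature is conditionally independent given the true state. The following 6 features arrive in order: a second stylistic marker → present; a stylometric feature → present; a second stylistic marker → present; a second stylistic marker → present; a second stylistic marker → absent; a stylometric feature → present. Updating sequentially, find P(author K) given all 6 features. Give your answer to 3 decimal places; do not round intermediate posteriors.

After a second stylistic marker='present': P(author K) = 0.45·0.7000 / (0.45·0.7000 + 0.6·0.3000) ≈ 0.6364
After a stylometric feature='present': P(author K) = 0.85·0.6364 / (0.85·0.6364 + 0.7·0.3636) ≈ 0.6800
After a second stylistic marker='present': P(author K) = 0.45·0.6800 / (0.45·0.6800 + 0.6·0.3200) ≈ 0.6145
After a second stylistic marker='present': P(author K) = 0.45·0.6145 / (0.45·0.6145 + 0.6·0.3855) ≈ 0.5445
After a second stylistic marker='absent': P(author K) = 0.55·0.5445 / (0.55·0.5445 + 0.4·0.4555) ≈ 0.6217
After a stylometric feature='present': P(author K) = 0.85·0.6217 / (0.85·0.6217 + 0.7·0.3783) ≈ 0.6662

0.666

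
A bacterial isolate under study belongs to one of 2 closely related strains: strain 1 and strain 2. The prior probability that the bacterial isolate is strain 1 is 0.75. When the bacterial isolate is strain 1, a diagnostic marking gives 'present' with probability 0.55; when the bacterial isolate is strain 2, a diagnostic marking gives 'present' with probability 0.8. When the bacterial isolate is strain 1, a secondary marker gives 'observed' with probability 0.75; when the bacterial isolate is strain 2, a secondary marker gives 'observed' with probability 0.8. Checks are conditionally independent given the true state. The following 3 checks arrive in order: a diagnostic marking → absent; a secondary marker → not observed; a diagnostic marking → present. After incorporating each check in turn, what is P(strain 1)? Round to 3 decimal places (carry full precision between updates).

0.853

After a diagnostic marking='absent': P(strain 1) = 0.45·0.7500 / (0.45·0.7500 + 0.2·0.2500) ≈ 0.8710
After a secondary marker='not observed': P(strain 1) = 0.25·0.8710 / (0.25·0.8710 + 0.2·0.1290) ≈ 0.8940
After a diagnostic marking='present': P(strain 1) = 0.55·0.8940 / (0.55·0.8940 + 0.8·0.1060) ≈ 0.8530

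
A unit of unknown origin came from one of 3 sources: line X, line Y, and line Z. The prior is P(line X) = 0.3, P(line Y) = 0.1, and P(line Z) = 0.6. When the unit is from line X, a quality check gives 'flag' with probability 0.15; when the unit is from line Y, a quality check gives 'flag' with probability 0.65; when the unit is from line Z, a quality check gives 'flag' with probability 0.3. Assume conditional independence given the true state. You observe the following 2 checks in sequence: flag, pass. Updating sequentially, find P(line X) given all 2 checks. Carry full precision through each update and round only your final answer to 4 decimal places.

0.2045

After 'flag': normaliser = 0.15·0.3000 + 0.65·0.1000 + 0.3·0.6000; P(line X) ≈ 0.1552, P(line Y) ≈ 0.2241, P(line Z) ≈ 0.6207
After 'pass': normaliser = 0.85·0.1552 + 0.35·0.2241 + 0.7·0.6207; P(line X) ≈ 0.2045, P(line Y) ≈ 0.1217, P(line Z) ≈ 0.6738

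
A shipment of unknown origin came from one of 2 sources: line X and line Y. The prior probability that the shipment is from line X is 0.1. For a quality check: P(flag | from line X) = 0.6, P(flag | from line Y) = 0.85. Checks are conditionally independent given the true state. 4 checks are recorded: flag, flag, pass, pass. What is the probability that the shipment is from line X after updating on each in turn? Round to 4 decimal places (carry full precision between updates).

0.2825

After 'flag': P(line X) = 0.6·0.1000 / (0.6·0.1000 + 0.85·0.9000) ≈ 0.0727
After 'flag': P(line X) = 0.6·0.0727 / (0.6·0.0727 + 0.85·0.9273) ≈ 0.0525
After 'pass': P(line X) = 0.4·0.0525 / (0.4·0.0525 + 0.15·0.9475) ≈ 0.1286
After 'pass': P(line X) = 0.4·0.1286 / (0.4·0.1286 + 0.15·0.8714) ≈ 0.2825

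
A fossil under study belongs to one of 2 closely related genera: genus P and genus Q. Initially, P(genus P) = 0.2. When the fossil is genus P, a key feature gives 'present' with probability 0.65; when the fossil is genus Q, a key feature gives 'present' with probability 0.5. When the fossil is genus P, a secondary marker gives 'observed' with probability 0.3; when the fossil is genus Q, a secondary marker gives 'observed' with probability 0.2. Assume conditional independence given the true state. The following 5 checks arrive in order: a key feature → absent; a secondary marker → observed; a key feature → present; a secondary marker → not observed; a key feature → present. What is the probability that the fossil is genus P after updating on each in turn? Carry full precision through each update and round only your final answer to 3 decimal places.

After a key feature='absent': P(genus P) = 0.35·0.2000 / (0.35·0.2000 + 0.5·0.8000) ≈ 0.1489
After a secondary marker='observed': P(genus P) = 0.3·0.1489 / (0.3·0.1489 + 0.2·0.8511) ≈ 0.2079
After a key feature='present': P(genus P) = 0.65·0.2079 / (0.65·0.2079 + 0.5·0.7921) ≈ 0.2544
After a secondary marker='not observed': P(genus P) = 0.7·0.2544 / (0.7·0.2544 + 0.8·0.7456) ≈ 0.2299
After a key feature='present': P(genus P) = 0.65·0.2299 / (0.65·0.2299 + 0.5·0.7701) ≈ 0.2796

0.280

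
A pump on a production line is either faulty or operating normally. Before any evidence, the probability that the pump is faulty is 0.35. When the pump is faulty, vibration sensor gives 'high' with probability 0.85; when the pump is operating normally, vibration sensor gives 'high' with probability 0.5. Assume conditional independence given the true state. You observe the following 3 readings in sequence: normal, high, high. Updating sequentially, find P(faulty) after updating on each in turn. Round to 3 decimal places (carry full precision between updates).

After 'normal': P(faulty) = 0.15·0.3500 / (0.15·0.3500 + 0.5·0.6500) ≈ 0.1391
After 'high': P(faulty) = 0.85·0.1391 / (0.85·0.1391 + 0.5·0.8609) ≈ 0.2154
After 'high': P(faulty) = 0.85·0.2154 / (0.85·0.2154 + 0.5·0.7846) ≈ 0.3183

0.318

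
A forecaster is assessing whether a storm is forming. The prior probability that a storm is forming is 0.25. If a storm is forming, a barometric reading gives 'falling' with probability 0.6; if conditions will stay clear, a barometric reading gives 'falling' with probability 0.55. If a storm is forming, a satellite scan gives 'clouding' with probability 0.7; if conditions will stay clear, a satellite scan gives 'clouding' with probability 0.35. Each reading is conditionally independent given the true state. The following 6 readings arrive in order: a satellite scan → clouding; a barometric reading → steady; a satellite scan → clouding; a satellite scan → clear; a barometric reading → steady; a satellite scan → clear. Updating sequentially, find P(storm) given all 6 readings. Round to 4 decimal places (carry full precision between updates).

After a satellite scan='clouding': P(storm) = 0.7·0.2500 / (0.7·0.2500 + 0.35·0.7500) ≈ 0.4000
After a barometric reading='steady': P(storm) = 0.4·0.4000 / (0.4·0.4000 + 0.45·0.6000) ≈ 0.3721
After a satellite scan='clouding': P(storm) = 0.7·0.3721 / (0.7·0.3721 + 0.35·0.6279) ≈ 0.5424
After a satellite scan='clear': P(storm) = 0.3·0.5424 / (0.3·0.5424 + 0.65·0.4576) ≈ 0.3536
After a barometric reading='steady': P(storm) = 0.4·0.3536 / (0.4·0.3536 + 0.45·0.6464) ≈ 0.3272
After a satellite scan='clear': P(storm) = 0.3·0.3272 / (0.3·0.3272 + 0.65·0.6728) ≈ 0.1833

0.1833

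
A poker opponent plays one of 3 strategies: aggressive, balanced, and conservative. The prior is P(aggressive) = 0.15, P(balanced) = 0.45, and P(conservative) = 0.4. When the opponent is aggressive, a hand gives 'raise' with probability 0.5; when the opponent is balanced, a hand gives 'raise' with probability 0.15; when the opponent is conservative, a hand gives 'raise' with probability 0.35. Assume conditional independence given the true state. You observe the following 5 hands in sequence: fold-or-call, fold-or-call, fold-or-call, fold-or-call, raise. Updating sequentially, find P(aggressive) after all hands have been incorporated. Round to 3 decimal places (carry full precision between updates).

Each posterior becomes the prior for the next update.
After 'fold-or-call': normaliser = 0.5·0.1500 + 0.85·0.4500 + 0.65·0.4000; P(aggressive) ≈ 0.1045, P(balanced) ≈ 0.5331, P(conservative) ≈ 0.3624
After 'fold-or-call': normaliser = 0.5·0.1045 + 0.85·0.5331 + 0.65·0.3624; P(aggressive) ≈ 0.0705, P(balanced) ≈ 0.6116, P(conservative) ≈ 0.3179
After 'fold-or-call': normaliser = 0.5·0.0705 + 0.85·0.6116 + 0.65·0.3179; P(aggressive) ≈ 0.0463, P(balanced) ≈ 0.6824, P(conservative) ≈ 0.2713
After 'fold-or-call': normaliser = 0.5·0.0463 + 0.85·0.6824 + 0.65·0.2713; P(aggressive) ≈ 0.0297, P(balanced) ≈ 0.7441, P(conservative) ≈ 0.2262
After 'raise': normaliser = 0.5·0.0297 + 0.15·0.7441 + 0.35·0.2262; P(aggressive) ≈ 0.0722, P(balanced) ≈ 0.5428, P(conservative) ≈ 0.3850

0.072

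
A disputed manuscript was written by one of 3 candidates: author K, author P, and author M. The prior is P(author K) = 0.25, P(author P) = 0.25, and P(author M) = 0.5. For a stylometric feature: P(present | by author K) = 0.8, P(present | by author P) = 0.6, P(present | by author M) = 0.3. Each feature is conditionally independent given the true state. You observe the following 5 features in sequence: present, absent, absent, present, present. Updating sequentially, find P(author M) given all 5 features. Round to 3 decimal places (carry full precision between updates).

0.325

Apply Bayes' rule sequentially, carrying P(author M) forward.
After 'present': normaliser = 0.8·0.2500 + 0.6·0.2500 + 0.3·0.5000; P(author K) ≈ 0.4000, P(author P) ≈ 0.3000, P(author M) ≈ 0.3000
After 'absent': normaliser = 0.2·0.4000 + 0.4·0.3000 + 0.7·0.3000; P(author K) ≈ 0.1951, P(author P) ≈ 0.2927, P(author M) ≈ 0.5122
After 'absent': normaliser = 0.2·0.1951 + 0.4·0.2927 + 0.7·0.5122; P(author K) ≈ 0.0758, P(author P) ≈ 0.2275, P(author M) ≈ 0.6967
After 'present': normaliser = 0.8·0.0758 + 0.6·0.2275 + 0.3·0.6967; P(author K) ≈ 0.1494, P(author P) ≈ 0.3361, P(author M) ≈ 0.5146
After 'present': normaliser = 0.8·0.1494 + 0.6·0.3361 + 0.3·0.5146; P(author K) ≈ 0.2513, P(author P) ≈ 0.4240, P(author M) ≈ 0.3247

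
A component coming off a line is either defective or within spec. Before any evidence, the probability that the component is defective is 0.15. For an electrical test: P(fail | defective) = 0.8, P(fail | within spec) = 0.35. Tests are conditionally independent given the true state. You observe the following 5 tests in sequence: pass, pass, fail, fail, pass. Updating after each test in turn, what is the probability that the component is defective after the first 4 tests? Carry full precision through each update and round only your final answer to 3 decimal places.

After 'pass': P(defective) = 0.2·0.1500 / (0.2·0.1500 + 0.65·0.8500) ≈ 0.0515
After 'pass': P(defective) = 0.2·0.0515 / (0.2·0.0515 + 0.65·0.9485) ≈ 0.0164
After 'fail': P(defective) = 0.8·0.0164 / (0.8·0.0164 + 0.35·0.9836) ≈ 0.0368
After 'fail': P(defective) = 0.8·0.0368 / (0.8·0.0368 + 0.35·0.9632) ≈ 0.0803

0.080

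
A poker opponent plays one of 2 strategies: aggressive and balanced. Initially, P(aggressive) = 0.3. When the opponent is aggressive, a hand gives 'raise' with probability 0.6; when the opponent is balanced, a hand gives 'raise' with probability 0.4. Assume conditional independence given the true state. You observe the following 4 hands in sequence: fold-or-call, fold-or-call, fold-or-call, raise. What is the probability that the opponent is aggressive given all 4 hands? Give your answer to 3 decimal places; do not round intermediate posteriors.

0.160

Apply Bayes' rule sequentially, carrying P(aggressive) forward.
After 'fold-or-call': P(aggressive) = 0.4·0.3000 / (0.4·0.3000 + 0.6·0.7000) ≈ 0.2222
After 'fold-or-call': P(aggressive) = 0.4·0.2222 / (0.4·0.2222 + 0.6·0.7778) ≈ 0.1600
After 'fold-or-call': P(aggressive) = 0.4·0.1600 / (0.4·0.1600 + 0.6·0.8400) ≈ 0.1127
After 'raise': P(aggressive) = 0.6·0.1127 / (0.6·0.1127 + 0.4·0.8873) ≈ 0.1600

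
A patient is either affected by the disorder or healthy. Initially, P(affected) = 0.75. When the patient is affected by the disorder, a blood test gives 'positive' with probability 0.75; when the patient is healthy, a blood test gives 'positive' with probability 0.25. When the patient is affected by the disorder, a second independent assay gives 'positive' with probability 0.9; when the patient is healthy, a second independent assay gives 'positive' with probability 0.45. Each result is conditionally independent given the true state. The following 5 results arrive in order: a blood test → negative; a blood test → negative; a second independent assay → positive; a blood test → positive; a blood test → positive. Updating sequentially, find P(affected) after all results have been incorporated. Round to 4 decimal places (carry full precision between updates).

Each posterior becomes the prior for the next update.
After a blood test='negative': P(affected) = 0.25·0.7500 / (0.25·0.7500 + 0.75·0.2500) ≈ 0.5000
After a blood test='negative': P(affected) = 0.25·0.5000 / (0.25·0.5000 + 0.75·0.5000) ≈ 0.2500
After a second independent assay='positive': P(affected) = 0.9·0.2500 / (0.9·0.2500 + 0.45·0.7500) ≈ 0.4000
After a blood test='positive': P(affected) = 0.75·0.4000 / (0.75·0.4000 + 0.25·0.6000) ≈ 0.6667
After a blood test='positive': P(affected) = 0.75·0.6667 / (0.75·0.6667 + 0.25·0.3333) ≈ 0.8571

0.8571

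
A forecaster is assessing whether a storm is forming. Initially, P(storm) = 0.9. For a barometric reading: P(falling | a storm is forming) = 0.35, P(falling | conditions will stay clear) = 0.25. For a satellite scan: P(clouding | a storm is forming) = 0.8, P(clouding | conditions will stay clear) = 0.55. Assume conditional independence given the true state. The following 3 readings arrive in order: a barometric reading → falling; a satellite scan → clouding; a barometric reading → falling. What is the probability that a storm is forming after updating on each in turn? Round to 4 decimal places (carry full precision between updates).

0.9625

After a barometric reading='falling': P(storm) = 0.35·0.9000 / (0.35·0.9000 + 0.25·0.1000) ≈ 0.9265
After a satellite scan='clouding': P(storm) = 0.8·0.9265 / (0.8·0.9265 + 0.55·0.0735) ≈ 0.9483
After a barometric reading='falling': P(storm) = 0.35·0.9483 / (0.35·0.9483 + 0.25·0.0517) ≈ 0.9625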